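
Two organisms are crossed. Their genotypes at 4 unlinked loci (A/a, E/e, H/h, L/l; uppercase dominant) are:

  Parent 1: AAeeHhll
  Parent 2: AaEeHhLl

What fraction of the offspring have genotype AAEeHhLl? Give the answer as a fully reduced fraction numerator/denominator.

P(AAEeHhLl) = 1/16

AAeeHhll gametes: AeHl×8, Aehl×8
AaEeHhLl gametes: AEHL×1, AEHl×1, AEhL×1, AEhl×1, AeHL×1, AeHl×1, AehL×1, Aehl×1, aEHL×1, aEHl×1, aEhL×1, aEhl×1, aeHL×1, aeHl×1, aehL×1, aehl×1
AAeeHhll×AaEeHhLl grid (16·16=256): AAEeHHLl=8 AAEeHHll=8 AAEeHhLl=16 AAEeHhll=16 AAEehhLl=8 AAEehhll=8 AAeeHHLl=8 AAeeHHll=8 AAeeHhLl=16 AAeeHhll=16 AAeehhLl=8 AAeehhll=8 AaEeHHLl=8 AaEeHHll=8 AaEeHhLl=16 AaEeHhll=16 AaEehhLl=8 AaEehhll=8 AaeeHHLl=8 AaeeHHll=8 AaeeHhLl=16 AaeeHhll=16 AaeehhLl=8 Aaeehhll=8
AAEeHhLl hits 16/256; gcd=16; 16÷16/256÷16 = 1/16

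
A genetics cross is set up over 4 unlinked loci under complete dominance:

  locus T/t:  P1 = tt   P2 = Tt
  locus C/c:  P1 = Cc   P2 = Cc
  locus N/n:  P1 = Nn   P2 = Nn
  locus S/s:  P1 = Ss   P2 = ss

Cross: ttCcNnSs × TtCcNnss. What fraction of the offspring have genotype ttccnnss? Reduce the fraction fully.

ttCcNnSs gametes: tCNS×2, tCNs×2, tCnS×2, tCns×2, tcNS×2, tcNs×2, tcnS×2, tcns×2
TtCcNnss gametes: TCNs×2, TCns×2, TcNs×2, Tcns×2, tCNs×2, tCns×2, tcNs×2, tcns×2
ttCcNnSs×TtCcNnss grid (16·16=256): TtCCNNSs=4 TtCCNNss=4 TtCCNnSs=8 TtCCNnss=8 TtCCnnSs=4 TtCCnnss=4 TtCcNNSs=8 TtCcNNss=8 TtCcNnSs=16 TtCcNnss=16 TtCcnnSs=8 TtCcnnss=8 TtccNNSs=4 TtccNNss=4 TtccNnSs=8 TtccNnss=8 TtccnnSs=4 Ttccnnss=4 ttCCNNSs=4 ttCCNNss=4 ttCCNnSs=8 ttCCNnss=8 ttCCnnSs=4 ttCCnnss=4 ttCcNNSs=8 ttCcNNss=8 ttCcNnSs=16 ttCcNnss=16 ttCcnnSs=8 ttCcnnss=8 ttccNNSs=4 ttccNNss=4 ttccNnSs=8 ttccNnss=8 ttccnnSs=4 ttccnnss=4
ttccnnss hits 4/256; gcd=4; 4÷4/256÷4 = 1/64

P(ttccnnss) = 1/64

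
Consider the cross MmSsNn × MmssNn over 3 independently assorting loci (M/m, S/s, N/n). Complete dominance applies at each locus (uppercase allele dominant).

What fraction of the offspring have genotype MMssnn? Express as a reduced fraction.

P(MMssnn) = 1/32

MmSsNn gametes: MSN×1, MSn×1, MsN×1, Msn×1, mSN×1, mSn×1, msN×1, msn×1
MmssNn gametes: MsN×2, Msn×2, msN×2, msn×2
MmSsNn×MmssNn grid (8·8=64): MMSsNN=2 MMSsNn=4 MMSsnn=2 MMssNN=2 MMssNn=4 MMssnn=2 MmSsNN=4 MmSsNn=8 MmSsnn=4 MmssNN=4 MmssNn=8 Mmssnn=4 mmSsNN=2 mmSsNn=4 mmSsnn=2 mmssNN=2 mmssNn=4 mmssnn=2
MMssnn hits 2/64; gcd=2; 2÷2/64÷2 = 1/32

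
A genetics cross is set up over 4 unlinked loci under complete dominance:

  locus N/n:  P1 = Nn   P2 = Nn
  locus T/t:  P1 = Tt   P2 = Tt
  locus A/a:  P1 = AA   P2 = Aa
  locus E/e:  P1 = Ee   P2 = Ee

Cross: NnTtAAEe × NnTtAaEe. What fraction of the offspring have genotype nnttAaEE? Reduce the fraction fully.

P(nnttAaEE) = 1/128

NnTtAAEe gametes: NTAE×2, NTAe×2, NtAE×2, NtAe×2, nTAE×2, nTAe×2, ntAE×2, ntAe×2
NnTtAaEe gametes: NTAE×1, NTAe×1, NTaE×1, NTae×1, NtAE×1, NtAe×1, NtaE×1, Ntae×1, nTAE×1, nTAe×1, nTaE×1, nTae×1, ntAE×1, ntAe×1, ntaE×1, ntae×1
NnTtAAEe×NnTtAaEe grid (16·16=256): NNTTAAEE=2 NNTTAAEe=4 NNTTAAee=2 NNTTAaEE=2 NNTTAaEe=4 NNTTAaee=2 NNTtAAEE=4 NNTtAAEe=8 NNTtAAee=4 NNTtAaEE=4 NNTtAaEe=8 NNTtAaee=4 NNttAAEE=2 NNttAAEe=4 NNttAAee=2 NNttAaEE=2 NNttAaEe=4 NNttAaee=2 NnTTAAEE=4 NnTTAAEe=8 NnTTAAee=4 NnTTAaEE=4 NnTTAaEe=8 NnTTAaee=4 NnTtAAEE=8 NnTtAAEe=16 NnTtAAee=8 NnTtAaEE=8 NnTtAaEe=16 NnTtAaee=8 NnttAAEE=4 NnttAAEe=8 NnttAAee=4 NnttAaEE=4 NnttAaEe=8 NnttAaee=4 nnTTAAEE=2 nnTTAAEe=4 nnTTAAee=2 nnTTAaEE=2 nnTTAaEe=4 nnTTAaee=2 nnTtAAEE=4 nnTtAAEe=8 nnTtAAee=4 nnTtAaEE=4 nnTtAaEe=8 nnTtAaee=4 nnttAAEE=2 nnttAAEe=4 nnttAAee=2 nnttAaEE=2 nnttAaEe=4 nnttAaee=2
nnttAaEE hits 2/256; gcd=2; 2÷2/256÷2 = 1/128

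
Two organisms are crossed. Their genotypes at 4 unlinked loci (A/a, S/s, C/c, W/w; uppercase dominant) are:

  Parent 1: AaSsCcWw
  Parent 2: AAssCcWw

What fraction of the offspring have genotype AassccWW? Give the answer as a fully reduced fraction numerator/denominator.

AaSsCcWw gametes: ASCW×1, ASCw×1, AScW×1, AScw×1, AsCW×1, AsCw×1, AscW×1, Ascw×1, aSCW×1, aSCw×1, aScW×1, aScw×1, asCW×1, asCw×1, ascW×1, ascw×1
AAssCcWw gametes: AsCW×4, AsCw×4, AscW×4, Ascw×4
AaSsCcWw×AAssCcWw grid (16·16=256): AASsCCWW=4 AASsCCWw=8 AASsCCww=4 AASsCcWW=8 AASsCcWw=16 AASsCcww=8 AASsccWW=4 AASsccWw=8 AASsccww=4 AAssCCWW=4 AAssCCWw=8 AAssCCww=4 AAssCcWW=8 AAssCcWw=16 AAssCcww=8 AAssccWW=4 AAssccWw=8 AAssccww=4 AaSsCCWW=4 AaSsCCWw=8 AaSsCCww=4 AaSsCcWW=8 AaSsCcWw=16 AaSsCcww=8 AaSsccWW=4 AaSsccWw=8 AaSsccww=4 AassCCWW=4 AassCCWw=8 AassCCww=4 AassCcWW=8 AassCcWw=16 AassCcww=8 AassccWW=4 AassccWw=8 Aassccww=4
AassccWW hits 4/256; gcd=4; 4÷4/256÷4 = 1/64

P(AassccWW) = 1/64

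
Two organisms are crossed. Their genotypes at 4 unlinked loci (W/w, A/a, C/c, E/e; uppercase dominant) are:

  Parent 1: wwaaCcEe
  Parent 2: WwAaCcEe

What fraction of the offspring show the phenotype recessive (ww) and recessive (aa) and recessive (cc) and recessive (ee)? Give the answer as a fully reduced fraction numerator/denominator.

wwaaCcEe gametes: waCE×4, waCe×4, wacE×4, wace×4
WwAaCcEe gametes: WACE×1, WACe×1, WAcE×1, WAce×1, WaCE×1, WaCe×1, WacE×1, Wace×1, wACE×1, wACe×1, wAcE×1, wAce×1, waCE×1, waCe×1, wacE×1, wace×1
wwaaCcEe×WwAaCcEe grid (16·16=256): WwAaCCEE=4 WwAaCCEe=8 WwAaCCee=4 WwAaCcEE=8 WwAaCcEe=16 WwAaCcee=8 WwAaccEE=4 WwAaccEe=8 WwAaccee=4 WwaaCCEE=4 WwaaCCEe=8 WwaaCCee=4 WwaaCcEE=8 WwaaCcEe=16 WwaaCcee=8 WwaaccEE=4 WwaaccEe=8 Wwaaccee=4 wwAaCCEE=4 wwAaCCEe=8 wwAaCCee=4 wwAaCcEE=8 wwAaCcEe=16 wwAaCcee=8 wwAaccEE=4 wwAaccEe=8 wwAaccee=4 wwaaCCEE=4 wwaaCCEe=8 wwaaCCee=4 wwaaCcEE=8 wwaaCcEe=16 wwaaCcee=8 wwaaccEE=4 wwaaccEe=8 wwaaccee=4
ww aa cc ee hits 4/256; gcd=4; 4÷4/256÷4 = 1/64

P(ww aa cc ee) = 1/64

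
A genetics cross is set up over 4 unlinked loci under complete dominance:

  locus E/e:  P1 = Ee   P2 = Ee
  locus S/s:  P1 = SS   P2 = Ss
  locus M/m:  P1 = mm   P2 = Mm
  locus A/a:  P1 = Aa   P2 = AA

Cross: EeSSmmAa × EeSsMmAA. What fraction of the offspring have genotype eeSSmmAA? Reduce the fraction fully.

EeSSmmAa gametes: ESmA×4, ESma×4, eSmA×4, eSma×4
EeSsMmAA gametes: ESMA×2, ESmA×2, EsMA×2, EsmA×2, eSMA×2, eSmA×2, esMA×2, esmA×2
EeSSmmAa×EeSsMmAA grid (16·16=256): EESSMmAA=8 EESSMmAa=8 EESSmmAA=8 EESSmmAa=8 EESsMmAA=8 EESsMmAa=8 EESsmmAA=8 EESsmmAa=8 EeSSMmAA=16 EeSSMmAa=16 EeSSmmAA=16 EeSSmmAa=16 EeSsMmAA=16 EeSsMmAa=16 EeSsmmAA=16 EeSsmmAa=16 eeSSMmAA=8 eeSSMmAa=8 eeSSmmAA=8 eeSSmmAa=8 eeSsMmAA=8 eeSsMmAa=8 eeSsmmAA=8 eeSsmmAa=8
eeSSmmAA hits 8/256; gcd=8; 8÷8/256÷8 = 1/32

P(eeSSmmAA) = 1/32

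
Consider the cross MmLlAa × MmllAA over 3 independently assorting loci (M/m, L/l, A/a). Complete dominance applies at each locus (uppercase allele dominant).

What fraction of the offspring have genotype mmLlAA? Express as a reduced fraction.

MmLlAa gametes: MLA×1, MLa×1, MlA×1, Mla×1, mLA×1, mLa×1, mlA×1, mla×1
MmllAA gametes: MlA×4, mlA×4
MmLlAa×MmllAA grid (8·8=64): MMLlAA=4 MMLlAa=4 MMllAA=4 MMllAa=4 MmLlAA=8 MmLlAa=8 MmllAA=8 MmllAa=8 mmLlAA=4 mmLlAa=4 mmllAA=4 mmllAa=4
mmLlAA hits 4/64; gcd=4; 4÷4/64÷4 = 1/16

P(mmLlAA) = 1/16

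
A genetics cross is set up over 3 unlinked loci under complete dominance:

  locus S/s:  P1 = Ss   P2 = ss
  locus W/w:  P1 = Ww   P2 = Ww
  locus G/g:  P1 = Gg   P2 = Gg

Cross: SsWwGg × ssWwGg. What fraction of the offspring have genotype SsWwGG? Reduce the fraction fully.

SsWwGg gametes: SWG×1, SWg×1, SwG×1, Swg×1, sWG×1, sWg×1, swG×1, swg×1
ssWwGg gametes: sWG×2, sWg×2, swG×2, swg×2
SsWwGg×ssWwGg grid (8·8=64): SsWWGG=2 SsWWGg=4 SsWWgg=2 SsWwGG=4 SsWwGg=8 SsWwgg=4 SswwGG=2 SswwGg=4 Sswwgg=2 ssWWGG=2 ssWWGg=4 ssWWgg=2 ssWwGG=4 ssWwGg=8 ssWwgg=4 sswwGG=2 sswwGg=4 sswwgg=2
SsWwGG hits 4/64; gcd=4; 4÷4/64÷4 = 1/16

P(SsWwGG) = 1/16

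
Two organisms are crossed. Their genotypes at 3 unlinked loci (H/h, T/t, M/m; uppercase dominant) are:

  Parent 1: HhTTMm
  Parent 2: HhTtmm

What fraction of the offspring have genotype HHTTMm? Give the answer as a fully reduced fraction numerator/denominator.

HhTTMm gametes: HTM×2, HTm×2, hTM×2, hTm×2
HhTtmm gametes: HTm×2, Htm×2, hTm×2, htm×2
HhTTMm×HhTtmm grid (8·8=64): HHTTMm=4 HHTTmm=4 HHTtMm=4 HHTtmm=4 HhTTMm=8 HhTTmm=8 HhTtMm=8 HhTtmm=8 hhTTMm=4 hhTTmm=4 hhTtMm=4 hhTtmm=4
HHTTMm hits 4/64; gcd=4; 4÷4/64÷4 = 1/16

P(HHTTMm) = 1/16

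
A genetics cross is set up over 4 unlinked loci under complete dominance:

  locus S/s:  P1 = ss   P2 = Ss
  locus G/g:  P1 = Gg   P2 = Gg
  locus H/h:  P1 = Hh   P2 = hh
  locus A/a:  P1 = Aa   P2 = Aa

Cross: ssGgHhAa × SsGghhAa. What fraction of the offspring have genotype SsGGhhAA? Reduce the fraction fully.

P(SsGGhhAA) = 1/64

ssGgHhAa gametes: sGHA×2, sGHa×2, sGhA×2, sGha×2, sgHA×2, sgHa×2, sghA×2, sgha×2
SsGghhAa gametes: SGhA×2, SGha×2, SghA×2, Sgha×2, sGhA×2, sGha×2, sghA×2, sgha×2
ssGgHhAa×SsGghhAa grid (16·16=256): SsGGHhAA=4 SsGGHhAa=8 SsGGHhaa=4 SsGGhhAA=4 SsGGhhAa=8 SsGGhhaa=4 SsGgHhAA=8 SsGgHhAa=16 SsGgHhaa=8 SsGghhAA=8 SsGghhAa=16 SsGghhaa=8 SsggHhAA=4 SsggHhAa=8 SsggHhaa=4 SsgghhAA=4 SsgghhAa=8 Ssgghhaa=4 ssGGHhAA=4 ssGGHhAa=8 ssGGHhaa=4 ssGGhhAA=4 ssGGhhAa=8 ssGGhhaa=4 ssGgHhAA=8 ssGgHhAa=16 ssGgHhaa=8 ssGghhAA=8 ssGghhAa=16 ssGghhaa=8 ssggHhAA=4 ssggHhAa=8 ssggHhaa=4 ssgghhAA=4 ssgghhAa=8 ssgghhaa=4
SsGGhhAA hits 4/256; gcd=4; 4÷4/256÷4 = 1/64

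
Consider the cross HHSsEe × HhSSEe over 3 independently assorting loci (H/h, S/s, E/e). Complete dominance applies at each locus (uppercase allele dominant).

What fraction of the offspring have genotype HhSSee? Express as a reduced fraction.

P(HhSSee) = 1/16

HHSsEe gametes: HSE×2, HSe×2, HsE×2, Hse×2
HhSSEe gametes: HSE×2, HSe×2, hSE×2, hSe×2
HHSsEe×HhSSEe grid (8·8=64): HHSSEE=4 HHSSEe=8 HHSSee=4 HHSsEE=4 HHSsEe=8 HHSsee=4 HhSSEE=4 HhSSEe=8 HhSSee=4 HhSsEE=4 HhSsEe=8 HhSsee=4
HhSSee hits 4/64; gcd=4; 4÷4/64÷4 = 1/16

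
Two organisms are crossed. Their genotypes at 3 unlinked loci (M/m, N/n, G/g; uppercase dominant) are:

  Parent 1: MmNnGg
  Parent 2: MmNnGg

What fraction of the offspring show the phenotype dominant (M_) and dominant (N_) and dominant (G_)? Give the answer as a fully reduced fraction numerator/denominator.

MmNnGg gametes: MNG×1, MNg×1, MnG×1, Mng×1, mNG×1, mNg×1, mnG×1, mng×1
MmNnGg gametes: MNG×1, MNg×1, MnG×1, Mng×1, mNG×1, mNg×1, mnG×1, mng×1
MmNnGg×MmNnGg grid (8·8=64): MMNNGG=1 MMNNGg=2 MMNNgg=1 MMNnGG=2 MMNnGg=4 MMNngg=2 MMnnGG=1 MMnnGg=2 MMnngg=1 MmNNGG=2 MmNNGg=4 MmNNgg=2 MmNnGG=4 MmNnGg=8 MmNngg=4 MmnnGG=2 MmnnGg=4 Mmnngg=2 mmNNGG=1 mmNNGg=2 mmNNgg=1 mmNnGG=2 mmNnGg=4 mmNngg=2 mmnnGG=1 mmnnGg=2 mmnngg=1
M_ N_ G_ hits 27/64; gcd=1; 27÷1/64÷1 = 27/64

P(M_ N_ G_) = 27/64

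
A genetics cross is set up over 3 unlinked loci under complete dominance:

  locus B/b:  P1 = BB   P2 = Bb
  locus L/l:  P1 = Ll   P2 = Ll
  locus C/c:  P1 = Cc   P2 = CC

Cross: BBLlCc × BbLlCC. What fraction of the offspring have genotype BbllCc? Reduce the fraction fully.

P(BbllCc) = 1/16

BBLlCc gametes: BLC×2, BLc×2, BlC×2, Blc×2
BbLlCC gametes: BLC×2, BlC×2, bLC×2, blC×2
BBLlCc×BbLlCC grid (8·8=64): BBLLCC=4 BBLLCc=4 BBLlCC=8 BBLlCc=8 BBllCC=4 BBllCc=4 BbLLCC=4 BbLLCc=4 BbLlCC=8 BbLlCc=8 BbllCC=4 BbllCc=4
BbllCc hits 4/64; gcd=4; 4÷4/64÷4 = 1/16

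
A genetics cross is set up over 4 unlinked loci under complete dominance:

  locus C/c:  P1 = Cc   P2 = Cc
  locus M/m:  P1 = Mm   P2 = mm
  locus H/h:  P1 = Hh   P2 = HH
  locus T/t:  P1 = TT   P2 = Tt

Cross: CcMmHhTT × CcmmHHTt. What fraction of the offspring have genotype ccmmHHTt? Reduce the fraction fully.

P(ccmmHHTt) = 1/32

CcMmHhTT gametes: CMHT×2, CMhT×2, CmHT×2, CmhT×2, cMHT×2, cMhT×2, cmHT×2, cmhT×2
CcmmHHTt gametes: CmHT×4, CmHt×4, cmHT×4, cmHt×4
CcMmHhTT×CcmmHHTt grid (16·16=256): CCMmHHTT=8 CCMmHHTt=8 CCMmHhTT=8 CCMmHhTt=8 CCmmHHTT=8 CCmmHHTt=8 CCmmHhTT=8 CCmmHhTt=8 CcMmHHTT=16 CcMmHHTt=16 CcMmHhTT=16 CcMmHhTt=16 CcmmHHTT=16 CcmmHHTt=16 CcmmHhTT=16 CcmmHhTt=16 ccMmHHTT=8 ccMmHHTt=8 ccMmHhTT=8 ccMmHhTt=8 ccmmHHTT=8 ccmmHHTt=8 ccmmHhTT=8 ccmmHhTt=8
ccmmHHTt hits 8/256; gcd=8; 8÷8/256÷8 = 1/32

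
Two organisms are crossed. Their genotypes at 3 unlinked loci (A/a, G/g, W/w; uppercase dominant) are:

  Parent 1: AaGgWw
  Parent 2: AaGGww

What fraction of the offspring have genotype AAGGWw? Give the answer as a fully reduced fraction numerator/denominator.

P(AAGGWw) = 1/16

AaGgWw gametes: AGW×1, AGw×1, AgW×1, Agw×1, aGW×1, aGw×1, agW×1, agw×1
AaGGww gametes: AGw×4, aGw×4
AaGgWw×AaGGww grid (8·8=64): AAGGWw=4 AAGGww=4 AAGgWw=4 AAGgww=4 AaGGWw=8 AaGGww=8 AaGgWw=8 AaGgww=8 aaGGWw=4 aaGGww=4 aaGgWw=4 aaGgww=4
AAGGWw hits 4/64; gcd=4; 4÷4/64÷4 = 1/16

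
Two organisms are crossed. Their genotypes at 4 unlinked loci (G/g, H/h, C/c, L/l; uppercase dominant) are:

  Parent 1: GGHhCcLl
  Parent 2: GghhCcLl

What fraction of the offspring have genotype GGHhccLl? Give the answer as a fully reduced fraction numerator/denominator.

P(GGHhccLl) = 1/32

GGHhCcLl gametes: GHCL×2, GHCl×2, GHcL×2, GHcl×2, GhCL×2, GhCl×2, GhcL×2, Ghcl×2
GghhCcLl gametes: GhCL×2, GhCl×2, GhcL×2, Ghcl×2, ghCL×2, ghCl×2, ghcL×2, ghcl×2
GGHhCcLl×GghhCcLl grid (16·16=256): GGHhCCLL=4 GGHhCCLl=8 GGHhCCll=4 GGHhCcLL=8 GGHhCcLl=16 GGHhCcll=8 GGHhccLL=4 GGHhccLl=8 GGHhccll=4 GGhhCCLL=4 GGhhCCLl=8 GGhhCCll=4 GGhhCcLL=8 GGhhCcLl=16 GGhhCcll=8 GGhhccLL=4 GGhhccLl=8 GGhhccll=4 GgHhCCLL=4 GgHhCCLl=8 GgHhCCll=4 GgHhCcLL=8 GgHhCcLl=16 GgHhCcll=8 GgHhccLL=4 GgHhccLl=8 GgHhccll=4 GghhCCLL=4 GghhCCLl=8 GghhCCll=4 GghhCcLL=8 GghhCcLl=16 GghhCcll=8 GghhccLL=4 GghhccLl=8 Gghhccll=4
GGHhccLl hits 8/256; gcd=8; 8÷8/256÷8 = 1/32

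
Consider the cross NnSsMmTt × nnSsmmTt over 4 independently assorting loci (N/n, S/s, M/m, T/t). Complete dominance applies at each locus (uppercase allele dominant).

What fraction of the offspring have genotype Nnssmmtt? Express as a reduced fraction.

NnSsMmTt gametes: NSMT×1, NSMt×1, NSmT×1, NSmt×1, NsMT×1, NsMt×1, NsmT×1, Nsmt×1, nSMT×1, nSMt×1, nSmT×1, nSmt×1, nsMT×1, nsMt×1, nsmT×1, nsmt×1
nnSsmmTt gametes: nSmT×4, nSmt×4, nsmT×4, nsmt×4
NnSsMmTt×nnSsmmTt grid (16·16=256): NnSSMmTT=4 NnSSMmTt=8 NnSSMmtt=4 NnSSmmTT=4 NnSSmmTt=8 NnSSmmtt=4 NnSsMmTT=8 NnSsMmTt=16 NnSsMmtt=8 NnSsmmTT=8 NnSsmmTt=16 NnSsmmtt=8 NnssMmTT=4 NnssMmTt=8 NnssMmtt=4 NnssmmTT=4 NnssmmTt=8 Nnssmmtt=4 nnSSMmTT=4 nnSSMmTt=8 nnSSMmtt=4 nnSSmmTT=4 nnSSmmTt=8 nnSSmmtt=4 nnSsMmTT=8 nnSsMmTt=16 nnSsMmtt=8 nnSsmmTT=8 nnSsmmTt=16 nnSsmmtt=8 nnssMmTT=4 nnssMmTt=8 nnssMmtt=4 nnssmmTT=4 nnssmmTt=8 nnssmmtt=4
Nnssmmtt hits 4/256; gcd=4; 4÷4/256÷4 = 1/64

P(Nnssmmtt) = 1/64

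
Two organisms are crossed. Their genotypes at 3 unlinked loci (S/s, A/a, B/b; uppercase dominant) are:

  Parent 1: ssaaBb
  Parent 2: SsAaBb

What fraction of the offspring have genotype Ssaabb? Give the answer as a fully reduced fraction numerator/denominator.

ssaaBb gametes: saB×4, sab×4
SsAaBb gametes: SAB×1, SAb×1, SaB×1, Sab×1, sAB×1, sAb×1, saB×1, sab×1
ssaaBb×SsAaBb grid (8·8=64): SsAaBB=4 SsAaBb=8 SsAabb=4 SsaaBB=4 SsaaBb=8 Ssaabb=4 ssAaBB=4 ssAaBb=8 ssAabb=4 ssaaBB=4 ssaaBb=8 ssaabb=4
Ssaabb hits 4/64; gcd=4; 4÷4/64÷4 = 1/16

P(Ssaabb) = 1/16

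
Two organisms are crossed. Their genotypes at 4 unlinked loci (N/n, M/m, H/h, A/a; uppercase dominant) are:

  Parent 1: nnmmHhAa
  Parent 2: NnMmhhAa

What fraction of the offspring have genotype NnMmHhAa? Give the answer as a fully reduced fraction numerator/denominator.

P(NnMmHhAa) = 1/16

nnmmHhAa gametes: nmHA×4, nmHa×4, nmhA×4, nmha×4
NnMmhhAa gametes: NMhA×2, NMha×2, NmhA×2, Nmha×2, nMhA×2, nMha×2, nmhA×2, nmha×2
nnmmHhAa×NnMmhhAa grid (16·16=256): NnMmHhAA=8 NnMmHhAa=16 NnMmHhaa=8 NnMmhhAA=8 NnMmhhAa=16 NnMmhhaa=8 NnmmHhAA=8 NnmmHhAa=16 NnmmHhaa=8 NnmmhhAA=8 NnmmhhAa=16 Nnmmhhaa=8 nnMmHhAA=8 nnMmHhAa=16 nnMmHhaa=8 nnMmhhAA=8 nnMmhhAa=16 nnMmhhaa=8 nnmmHhAA=8 nnmmHhAa=16 nnmmHhaa=8 nnmmhhAA=8 nnmmhhAa=16 nnmmhhaa=8
NnMmHhAa hits 16/256; gcd=16; 16÷16/256÷16 = 1/16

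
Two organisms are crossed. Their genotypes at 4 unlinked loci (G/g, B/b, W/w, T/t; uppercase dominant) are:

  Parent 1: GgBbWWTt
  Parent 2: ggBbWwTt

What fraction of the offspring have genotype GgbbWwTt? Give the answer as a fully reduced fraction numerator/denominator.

P(GgbbWwTt) = 1/32

GgBbWWTt gametes: GBWT×2, GBWt×2, GbWT×2, GbWt×2, gBWT×2, gBWt×2, gbWT×2, gbWt×2
ggBbWwTt gametes: gBWT×2, gBWt×2, gBwT×2, gBwt×2, gbWT×2, gbWt×2, gbwT×2, gbwt×2
GgBbWWTt×ggBbWwTt grid (16·16=256): GgBBWWTT=4 GgBBWWTt=8 GgBBWWtt=4 GgBBWwTT=4 GgBBWwTt=8 GgBBWwtt=4 GgBbWWTT=8 GgBbWWTt=16 GgBbWWtt=8 GgBbWwTT=8 GgBbWwTt=16 GgBbWwtt=8 GgbbWWTT=4 GgbbWWTt=8 GgbbWWtt=4 GgbbWwTT=4 GgbbWwTt=8 GgbbWwtt=4 ggBBWWTT=4 ggBBWWTt=8 ggBBWWtt=4 ggBBWwTT=4 ggBBWwTt=8 ggBBWwtt=4 ggBbWWTT=8 ggBbWWTt=16 ggBbWWtt=8 ggBbWwTT=8 ggBbWwTt=16 ggBbWwtt=8 ggbbWWTT=4 ggbbWWTt=8 ggbbWWtt=4 ggbbWwTT=4 ggbbWwTt=8 ggbbWwtt=4
GgbbWwTt hits 8/256; gcd=8; 8÷8/256÷8 = 1/32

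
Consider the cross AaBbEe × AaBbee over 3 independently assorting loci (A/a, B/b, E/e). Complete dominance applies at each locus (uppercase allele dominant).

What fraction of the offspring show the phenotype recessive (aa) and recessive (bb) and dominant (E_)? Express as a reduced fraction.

P(aa bb E_) = 1/32

AaBbEe gametes: ABE×1, ABe×1, AbE×1, Abe×1, aBE×1, aBe×1, abE×1, abe×1
AaBbee gametes: ABe×2, Abe×2, aBe×2, abe×2
AaBbEe×AaBbee grid (8·8=64): AABBEe=2 AABBee=2 AABbEe=4 AABbee=4 AAbbEe=2 AAbbee=2 AaBBEe=4 AaBBee=4 AaBbEe=8 AaBbee=8 AabbEe=4 Aabbee=4 aaBBEe=2 aaBBee=2 aaBbEe=4 aaBbee=4 aabbEe=2 aabbee=2
aa bb E_ hits 2/64; gcd=2; 2÷2/64÷2 = 1/32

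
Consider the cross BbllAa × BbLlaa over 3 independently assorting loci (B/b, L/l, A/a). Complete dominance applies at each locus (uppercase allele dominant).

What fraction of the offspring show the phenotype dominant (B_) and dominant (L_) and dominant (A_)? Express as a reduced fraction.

P(B_ L_ A_) = 3/16

BbllAa gametes: BlA×2, Bla×2, blA×2, bla×2
BbLlaa gametes: BLa×2, Bla×2, bLa×2, bla×2
BbllAa×BbLlaa grid (8·8=64): BBLlAa=4 BBLlaa=4 BBllAa=4 BBllaa=4 BbLlAa=8 BbLlaa=8 BbllAa=8 Bbllaa=8 bbLlAa=4 bbLlaa=4 bbllAa=4 bbllaa=4
B_ L_ A_ hits 12/64; gcd=4; 12÷4/64÷4 = 3/16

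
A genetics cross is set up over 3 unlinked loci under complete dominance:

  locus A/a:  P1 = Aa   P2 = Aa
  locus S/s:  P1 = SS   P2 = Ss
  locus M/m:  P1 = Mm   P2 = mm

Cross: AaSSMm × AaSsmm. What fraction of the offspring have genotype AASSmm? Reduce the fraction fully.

AaSSMm gametes: ASM×2, ASm×2, aSM×2, aSm×2
AaSsmm gametes: ASm×2, Asm×2, aSm×2, asm×2
AaSSMm×AaSsmm grid (8·8=64): AASSMm=4 AASSmm=4 AASsMm=4 AASsmm=4 AaSSMm=8 AaSSmm=8 AaSsMm=8 AaSsmm=8 aaSSMm=4 aaSSmm=4 aaSsMm=4 aaSsmm=4
AASSmm hits 4/64; gcd=4; 4÷4/64÷4 = 1/16

P(AASSmm) = 1/16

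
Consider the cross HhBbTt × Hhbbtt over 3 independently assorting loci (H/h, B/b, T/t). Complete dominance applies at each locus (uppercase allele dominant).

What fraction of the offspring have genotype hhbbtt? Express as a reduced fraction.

HhBbTt gametes: HBT×1, HBt×1, HbT×1, Hbt×1, hBT×1, hBt×1, hbT×1, hbt×1
Hhbbtt gametes: Hbt×4, hbt×4
HhBbTt×Hhbbtt grid (8·8=64): HHBbTt=4 HHBbtt=4 HHbbTt=4 HHbbtt=4 HhBbTt=8 HhBbtt=8 HhbbTt=8 Hhbbtt=8 hhBbTt=4 hhBbtt=4 hhbbTt=4 hhbbtt=4
hhbbtt hits 4/64; gcd=4; 4÷4/64÷4 = 1/16

P(hhbbtt) = 1/16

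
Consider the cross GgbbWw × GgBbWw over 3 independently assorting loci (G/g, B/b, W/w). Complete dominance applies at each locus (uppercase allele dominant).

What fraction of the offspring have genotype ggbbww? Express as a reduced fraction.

P(ggbbww) = 1/32

GgbbWw gametes: GbW×2, Gbw×2, gbW×2, gbw×2
GgBbWw gametes: GBW×1, GBw×1, GbW×1, Gbw×1, gBW×1, gBw×1, gbW×1, gbw×1
GgbbWw×GgBbWw grid (8·8=64): GGBbWW=2 GGBbWw=4 GGBbww=2 GGbbWW=2 GGbbWw=4 GGbbww=2 GgBbWW=4 GgBbWw=8 GgBbww=4 GgbbWW=4 GgbbWw=8 Ggbbww=4 ggBbWW=2 ggBbWw=4 ggBbww=2 ggbbWW=2 ggbbWw=4 ggbbww=2
ggbbww hits 2/64; gcd=2; 2÷2/64÷2 = 1/32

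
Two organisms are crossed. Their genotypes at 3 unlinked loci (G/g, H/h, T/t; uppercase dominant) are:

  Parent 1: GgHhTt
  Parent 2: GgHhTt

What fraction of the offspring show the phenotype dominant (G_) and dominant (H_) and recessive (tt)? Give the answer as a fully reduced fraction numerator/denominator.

GgHhTt gametes: GHT×1, GHt×1, GhT×1, Ght×1, gHT×1, gHt×1, ghT×1, ght×1
GgHhTt gametes: GHT×1, GHt×1, GhT×1, Ght×1, gHT×1, gHt×1, ghT×1, ght×1
GgHhTt×GgHhTt grid (8·8=64): GGHHTT=1 GGHHTt=2 GGHHtt=1 GGHhTT=2 GGHhTt=4 GGHhtt=2 GGhhTT=1 GGhhTt=2 GGhhtt=1 GgHHTT=2 GgHHTt=4 GgHHtt=2 GgHhTT=4 GgHhTt=8 GgHhtt=4 GghhTT=2 GghhTt=4 Gghhtt=2 ggHHTT=1 ggHHTt=2 ggHHtt=1 ggHhTT=2 ggHhTt=4 ggHhtt=2 gghhTT=1 gghhTt=2 gghhtt=1
G_ H_ tt hits 9/64; gcd=1; 9÷1/64÷1 = 9/64

P(G_ H_ tt) = 9/64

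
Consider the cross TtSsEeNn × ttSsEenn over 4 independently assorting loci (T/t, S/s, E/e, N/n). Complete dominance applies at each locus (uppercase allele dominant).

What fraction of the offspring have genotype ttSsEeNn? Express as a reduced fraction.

P(ttSsEeNn) = 1/16

TtSsEeNn gametes: TSEN×1, TSEn×1, TSeN×1, TSen×1, TsEN×1, TsEn×1, TseN×1, Tsen×1, tSEN×1, tSEn×1, tSeN×1, tSen×1, tsEN×1, tsEn×1, tseN×1, tsen×1
ttSsEenn gametes: tSEn×4, tSen×4, tsEn×4, tsen×4
TtSsEeNn×ttSsEenn grid (16·16=256): TtSSEENn=4 TtSSEEnn=4 TtSSEeNn=8 TtSSEenn=8 TtSSeeNn=4 TtSSeenn=4 TtSsEENn=8 TtSsEEnn=8 TtSsEeNn=16 TtSsEenn=16 TtSseeNn=8 TtSseenn=8 TtssEENn=4 TtssEEnn=4 TtssEeNn=8 TtssEenn=8 TtsseeNn=4 Ttsseenn=4 ttSSEENn=4 ttSSEEnn=4 ttSSEeNn=8 ttSSEenn=8 ttSSeeNn=4 ttSSeenn=4 ttSsEENn=8 ttSsEEnn=8 ttSsEeNn=16 ttSsEenn=16 ttSseeNn=8 ttSseenn=8 ttssEENn=4 ttssEEnn=4 ttssEeNn=8 ttssEenn=8 ttsseeNn=4 ttsseenn=4
ttSsEeNn hits 16/256; gcd=16; 16÷16/256÷16 = 1/16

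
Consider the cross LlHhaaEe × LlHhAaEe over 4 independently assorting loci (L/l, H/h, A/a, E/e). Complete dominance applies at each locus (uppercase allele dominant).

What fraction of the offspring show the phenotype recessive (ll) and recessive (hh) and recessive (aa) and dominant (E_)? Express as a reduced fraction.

P(ll hh aa E_) = 3/128

LlHhaaEe gametes: LHaE×2, LHae×2, LhaE×2, Lhae×2, lHaE×2, lHae×2, lhaE×2, lhae×2
LlHhAaEe gametes: LHAE×1, LHAe×1, LHaE×1, LHae×1, LhAE×1, LhAe×1, LhaE×1, Lhae×1, lHAE×1, lHAe×1, lHaE×1, lHae×1, lhAE×1, lhAe×1, lhaE×1, lhae×1
LlHhaaEe×LlHhAaEe grid (16·16=256): LLHHAaEE=2 LLHHAaEe=4 LLHHAaee=2 LLHHaaEE=2 LLHHaaEe=4 LLHHaaee=2 LLHhAaEE=4 LLHhAaEe=8 LLHhAaee=4 LLHhaaEE=4 LLHhaaEe=8 LLHhaaee=4 LLhhAaEE=2 LLhhAaEe=4 LLhhAaee=2 LLhhaaEE=2 LLhhaaEe=4 LLhhaaee=2 LlHHAaEE=4 LlHHAaEe=8 LlHHAaee=4 LlHHaaEE=4 LlHHaaEe=8 LlHHaaee=4 LlHhAaEE=8 LlHhAaEe=16 LlHhAaee=8 LlHhaaEE=8 LlHhaaEe=16 LlHhaaee=8 LlhhAaEE=4 LlhhAaEe=8 LlhhAaee=4 LlhhaaEE=4 LlhhaaEe=8 Llhhaaee=4 llHHAaEE=2 llHHAaEe=4 llHHAaee=2 llHHaaEE=2 llHHaaEe=4 llHHaaee=2 llHhAaEE=4 llHhAaEe=8 llHhAaee=4 llHhaaEE=4 llHhaaEe=8 llHhaaee=4 llhhAaEE=2 llhhAaEe=4 llhhAaee=2 llhhaaEE=2 llhhaaEe=4 llhhaaee=2
ll hh aa E_ hits 6/256; gcd=2; 6÷2/256÷2 = 3/128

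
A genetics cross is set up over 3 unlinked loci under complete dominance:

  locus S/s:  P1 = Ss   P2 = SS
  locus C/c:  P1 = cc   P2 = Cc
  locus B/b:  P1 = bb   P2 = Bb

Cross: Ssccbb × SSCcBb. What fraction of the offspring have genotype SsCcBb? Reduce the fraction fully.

P(SsCcBb) = 1/8

Ssccbb gametes: Scb×4, scb×4
SSCcBb gametes: SCB×2, SCb×2, ScB×2, Scb×2
Ssccbb×SSCcBb grid (8·8=64): SSCcBb=8 SSCcbb=8 SSccBb=8 SSccbb=8 SsCcBb=8 SsCcbb=8 SsccBb=8 Ssccbb=8
SsCcBb hits 8/64; gcd=8; 8÷8/64÷8 = 1/8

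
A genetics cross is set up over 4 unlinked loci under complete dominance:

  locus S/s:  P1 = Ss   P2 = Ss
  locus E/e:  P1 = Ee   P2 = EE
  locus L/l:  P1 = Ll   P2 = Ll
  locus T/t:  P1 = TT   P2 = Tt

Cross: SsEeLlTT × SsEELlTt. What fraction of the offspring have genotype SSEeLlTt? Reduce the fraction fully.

SsEeLlTT gametes: SELT×2, SElT×2, SeLT×2, SelT×2, sELT×2, sElT×2, seLT×2, selT×2
SsEELlTt gametes: SELT×2, SELt×2, SElT×2, SElt×2, sELT×2, sELt×2, sElT×2, sElt×2
SsEeLlTT×SsEELlTt grid (16·16=256): SSEELLTT=4 SSEELLTt=4 SSEELlTT=8 SSEELlTt=8 SSEEllTT=4 SSEEllTt=4 SSEeLLTT=4 SSEeLLTt=4 SSEeLlTT=8 SSEeLlTt=8 SSEellTT=4 SSEellTt=4 SsEELLTT=8 SsEELLTt=8 SsEELlTT=16 SsEELlTt=16 SsEEllTT=8 SsEEllTt=8 SsEeLLTT=8 SsEeLLTt=8 SsEeLlTT=16 SsEeLlTt=16 SsEellTT=8 SsEellTt=8 ssEELLTT=4 ssEELLTt=4 ssEELlTT=8 ssEELlTt=8 ssEEllTT=4 ssEEllTt=4 ssEeLLTT=4 ssEeLLTt=4 ssEeLlTT=8 ssEeLlTt=8 ssEellTT=4 ssEellTt=4
SSEeLlTt hits 8/256; gcd=8; 8÷8/256÷8 = 1/32

P(SSEeLlTt) = 1/32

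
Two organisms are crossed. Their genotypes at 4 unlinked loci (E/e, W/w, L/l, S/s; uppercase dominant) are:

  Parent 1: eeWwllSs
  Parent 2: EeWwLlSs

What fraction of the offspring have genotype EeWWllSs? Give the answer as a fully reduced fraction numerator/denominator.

P(EeWWllSs) = 1/32

eeWwllSs gametes: eWlS×4, eWls×4, ewlS×4, ewls×4
EeWwLlSs gametes: EWLS×1, EWLs×1, EWlS×1, EWls×1, EwLS×1, EwLs×1, EwlS×1, Ewls×1, eWLS×1, eWLs×1, eWlS×1, eWls×1, ewLS×1, ewLs×1, ewlS×1, ewls×1
eeWwllSs×EeWwLlSs grid (16·16=256): EeWWLlSS=4 EeWWLlSs=8 EeWWLlss=4 EeWWllSS=4 EeWWllSs=8 EeWWllss=4 EeWwLlSS=8 EeWwLlSs=16 EeWwLlss=8 EeWwllSS=8 EeWwllSs=16 EeWwllss=8 EewwLlSS=4 EewwLlSs=8 EewwLlss=4 EewwllSS=4 EewwllSs=8 Eewwllss=4 eeWWLlSS=4 eeWWLlSs=8 eeWWLlss=4 eeWWllSS=4 eeWWllSs=8 eeWWllss=4 eeWwLlSS=8 eeWwLlSs=16 eeWwLlss=8 eeWwllSS=8 eeWwllSs=16 eeWwllss=8 eewwLlSS=4 eewwLlSs=8 eewwLlss=4 eewwllSS=4 eewwllSs=8 eewwllss=4
EeWWllSs hits 8/256; gcd=8; 8÷8/256÷8 = 1/32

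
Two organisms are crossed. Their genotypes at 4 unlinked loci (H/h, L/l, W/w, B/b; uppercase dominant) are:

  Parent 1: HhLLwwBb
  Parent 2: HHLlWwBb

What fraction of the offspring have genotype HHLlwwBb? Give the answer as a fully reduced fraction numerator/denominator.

HhLLwwBb gametes: HLwB×4, HLwb×4, hLwB×4, hLwb×4
HHLlWwBb gametes: HLWB×2, HLWb×2, HLwB×2, HLwb×2, HlWB×2, HlWb×2, HlwB×2, Hlwb×2
HhLLwwBb×HHLlWwBb grid (16·16=256): HHLLWwBB=8 HHLLWwBb=16 HHLLWwbb=8 HHLLwwBB=8 HHLLwwBb=16 HHLLwwbb=8 HHLlWwBB=8 HHLlWwBb=16 HHLlWwbb=8 HHLlwwBB=8 HHLlwwBb=16 HHLlwwbb=8 HhLLWwBB=8 HhLLWwBb=16 HhLLWwbb=8 HhLLwwBB=8 HhLLwwBb=16 HhLLwwbb=8 HhLlWwBB=8 HhLlWwBb=16 HhLlWwbb=8 HhLlwwBB=8 HhLlwwBb=16 HhLlwwbb=8
HHLlwwBb hits 16/256; gcd=16; 16÷16/256÷16 = 1/16

P(HHLlwwBb) = 1/16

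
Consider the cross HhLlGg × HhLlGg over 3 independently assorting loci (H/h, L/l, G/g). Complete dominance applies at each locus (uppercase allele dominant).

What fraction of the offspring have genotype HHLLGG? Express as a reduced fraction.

HhLlGg gametes: HLG×1, HLg×1, HlG×1, Hlg×1, hLG×1, hLg×1, hlG×1, hlg×1
HhLlGg gametes: HLG×1, HLg×1, HlG×1, Hlg×1, hLG×1, hLg×1, hlG×1, hlg×1
HhLlGg×HhLlGg grid (8·8=64): HHLLGG=1 HHLLGg=2 HHLLgg=1 HHLlGG=2 HHLlGg=4 HHLlgg=2 HHllGG=1 HHllGg=2 HHllgg=1 HhLLGG=2 HhLLGg=4 HhLLgg=2 HhLlGG=4 HhLlGg=8 HhLlgg=4 HhllGG=2 HhllGg=4 Hhllgg=2 hhLLGG=1 hhLLGg=2 hhLLgg=1 hhLlGG=2 hhLlGg=4 hhLlgg=2 hhllGG=1 hhllGg=2 hhllgg=1
HHLLGG hits 1/64; gcd=1; 1÷1/64÷1 = 1/64

P(HHLLGG) = 1/64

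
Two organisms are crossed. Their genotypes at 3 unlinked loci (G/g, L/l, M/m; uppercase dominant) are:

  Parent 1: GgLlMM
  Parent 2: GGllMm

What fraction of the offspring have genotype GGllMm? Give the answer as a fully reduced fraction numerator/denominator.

GgLlMM gametes: GLM×2, GlM×2, gLM×2, glM×2
GGllMm gametes: GlM×4, Glm×4
GgLlMM×GGllMm grid (8·8=64): GGLlMM=8 GGLlMm=8 GGllMM=8 GGllMm=8 GgLlMM=8 GgLlMm=8 GgllMM=8 GgllMm=8
GGllMm hits 8/64; gcd=8; 8÷8/64÷8 = 1/8

P(GGllMm) = 1/8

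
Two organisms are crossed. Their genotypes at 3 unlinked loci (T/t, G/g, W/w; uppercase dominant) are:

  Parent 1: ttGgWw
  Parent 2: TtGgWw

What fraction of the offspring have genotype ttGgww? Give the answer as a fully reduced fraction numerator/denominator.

P(ttGgww) = 1/16

ttGgWw gametes: tGW×2, tGw×2, tgW×2, tgw×2
TtGgWw gametes: TGW×1, TGw×1, TgW×1, Tgw×1, tGW×1, tGw×1, tgW×1, tgw×1
ttGgWw×TtGgWw grid (8·8=64): TtGGWW=2 TtGGWw=4 TtGGww=2 TtGgWW=4 TtGgWw=8 TtGgww=4 TtggWW=2 TtggWw=4 Ttggww=2 ttGGWW=2 ttGGWw=4 ttGGww=2 ttGgWW=4 ttGgWw=8 ttGgww=4 ttggWW=2 ttggWw=4 ttggww=2
ttGgww hits 4/64; gcd=4; 4÷4/64÷4 = 1/16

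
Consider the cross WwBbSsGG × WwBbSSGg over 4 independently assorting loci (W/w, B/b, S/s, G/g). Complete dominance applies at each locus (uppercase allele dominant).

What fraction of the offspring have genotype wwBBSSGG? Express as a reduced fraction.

P(wwBBSSGG) = 1/64

WwBbSsGG gametes: WBSG×2, WBsG×2, WbSG×2, WbsG×2, wBSG×2, wBsG×2, wbSG×2, wbsG×2
WwBbSSGg gametes: WBSG×2, WBSg×2, WbSG×2, WbSg×2, wBSG×2, wBSg×2, wbSG×2, wbSg×2
WwBbSsGG×WwBbSSGg grid (16·16=256): WWBBSSGG=4 WWBBSSGg=4 WWBBSsGG=4 WWBBSsGg=4 WWBbSSGG=8 WWBbSSGg=8 WWBbSsGG=8 WWBbSsGg=8 WWbbSSGG=4 WWbbSSGg=4 WWbbSsGG=4 WWbbSsGg=4 WwBBSSGG=8 WwBBSSGg=8 WwBBSsGG=8 WwBBSsGg=8 WwBbSSGG=16 WwBbSSGg=16 WwBbSsGG=16 WwBbSsGg=16 WwbbSSGG=8 WwbbSSGg=8 WwbbSsGG=8 WwbbSsGg=8 wwBBSSGG=4 wwBBSSGg=4 wwBBSsGG=4 wwBBSsGg=4 wwBbSSGG=8 wwBbSSGg=8 wwBbSsGG=8 wwBbSsGg=8 wwbbSSGG=4 wwbbSSGg=4 wwbbSsGG=4 wwbbSsGg=4
wwBBSSGG hits 4/256; gcd=4; 4÷4/256÷4 = 1/64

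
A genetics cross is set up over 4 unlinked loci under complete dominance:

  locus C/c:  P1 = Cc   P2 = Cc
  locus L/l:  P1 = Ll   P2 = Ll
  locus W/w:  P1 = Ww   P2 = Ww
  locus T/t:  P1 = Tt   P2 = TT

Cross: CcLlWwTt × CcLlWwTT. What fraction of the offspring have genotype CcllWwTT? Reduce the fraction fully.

P(CcllWwTT) = 1/32

CcLlWwTt gametes: CLWT×1, CLWt×1, CLwT×1, CLwt×1, ClWT×1, ClWt×1, ClwT×1, Clwt×1, cLWT×1, cLWt×1, cLwT×1, cLwt×1, clWT×1, clWt×1, clwT×1, clwt×1
CcLlWwTT gametes: CLWT×2, CLwT×2, ClWT×2, ClwT×2, cLWT×2, cLwT×2, clWT×2, clwT×2
CcLlWwTt×CcLlWwTT grid (16·16=256): CCLLWWTT=2 CCLLWWTt=2 CCLLWwTT=4 CCLLWwTt=4 CCLLwwTT=2 CCLLwwTt=2 CCLlWWTT=4 CCLlWWTt=4 CCLlWwTT=8 CCLlWwTt=8 CCLlwwTT=4 CCLlwwTt=4 CCllWWTT=2 CCllWWTt=2 CCllWwTT=4 CCllWwTt=4 CCllwwTT=2 CCllwwTt=2 CcLLWWTT=4 CcLLWWTt=4 CcLLWwTT=8 CcLLWwTt=8 CcLLwwTT=4 CcLLwwTt=4 CcLlWWTT=8 CcLlWWTt=8 CcLlWwTT=16 CcLlWwTt=16 CcLlwwTT=8 CcLlwwTt=8 CcllWWTT=4 CcllWWTt=4 CcllWwTT=8 CcllWwTt=8 CcllwwTT=4 CcllwwTt=4 ccLLWWTT=2 ccLLWWTt=2 ccLLWwTT=4 ccLLWwTt=4 ccLLwwTT=2 ccLLwwTt=2 ccLlWWTT=4 ccLlWWTt=4 ccLlWwTT=8 ccLlWwTt=8 ccLlwwTT=4 ccLlwwTt=4 ccllWWTT=2 ccllWWTt=2 ccllWwTT=4 ccllWwTt=4 ccllwwTT=2 ccllwwTt=2
CcllWwTT hits 8/256; gcd=8; 8÷8/256÷8 = 1/32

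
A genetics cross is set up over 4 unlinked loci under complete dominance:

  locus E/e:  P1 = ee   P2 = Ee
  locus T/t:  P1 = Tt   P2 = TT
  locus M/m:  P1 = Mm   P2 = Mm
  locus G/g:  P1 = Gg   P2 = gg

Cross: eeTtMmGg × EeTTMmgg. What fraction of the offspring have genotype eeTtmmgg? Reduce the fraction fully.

P(eeTtmmgg) = 1/32

eeTtMmGg gametes: eTMG×2, eTMg×2, eTmG×2, eTmg×2, etMG×2, etMg×2, etmG×2, etmg×2
EeTTMmgg gametes: ETMg×4, ETmg×4, eTMg×4, eTmg×4
eeTtMmGg×EeTTMmgg grid (16·16=256): EeTTMMGg=8 EeTTMMgg=8 EeTTMmGg=16 EeTTMmgg=16 EeTTmmGg=8 EeTTmmgg=8 EeTtMMGg=8 EeTtMMgg=8 EeTtMmGg=16 EeTtMmgg=16 EeTtmmGg=8 EeTtmmgg=8 eeTTMMGg=8 eeTTMMgg=8 eeTTMmGg=16 eeTTMmgg=16 eeTTmmGg=8 eeTTmmgg=8 eeTtMMGg=8 eeTtMMgg=8 eeTtMmGg=16 eeTtMmgg=16 eeTtmmGg=8 eeTtmmgg=8
eeTtmmgg hits 8/256; gcd=8; 8÷8/256÷8 = 1/32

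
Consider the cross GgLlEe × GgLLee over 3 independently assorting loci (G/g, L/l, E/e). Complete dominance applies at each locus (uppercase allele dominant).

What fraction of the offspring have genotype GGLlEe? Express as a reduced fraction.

P(GGLlEe) = 1/16

GgLlEe gametes: GLE×1, GLe×1, GlE×1, Gle×1, gLE×1, gLe×1, glE×1, gle×1
GgLLee gametes: GLe×4, gLe×4
GgLlEe×GgLLee grid (8·8=64): GGLLEe=4 GGLLee=4 GGLlEe=4 GGLlee=4 GgLLEe=8 GgLLee=8 GgLlEe=8 GgLlee=8 ggLLEe=4 ggLLee=4 ggLlEe=4 ggLlee=4
GGLlEe hits 4/64; gcd=4; 4÷4/64÷4 = 1/16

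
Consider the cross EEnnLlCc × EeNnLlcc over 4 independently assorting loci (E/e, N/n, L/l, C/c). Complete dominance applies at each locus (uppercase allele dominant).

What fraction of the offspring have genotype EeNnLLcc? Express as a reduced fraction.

P(EeNnLLcc) = 1/32

EEnnLlCc gametes: EnLC×4, EnLc×4, EnlC×4, Enlc×4
EeNnLlcc gametes: ENLc×2, ENlc×2, EnLc×2, Enlc×2, eNLc×2, eNlc×2, enLc×2, enlc×2
EEnnLlCc×EeNnLlcc grid (16·16=256): EENnLLCc=8 EENnLLcc=8 EENnLlCc=16 EENnLlcc=16 EENnllCc=8 EENnllcc=8 EEnnLLCc=8 EEnnLLcc=8 EEnnLlCc=16 EEnnLlcc=16 EEnnllCc=8 EEnnllcc=8 EeNnLLCc=8 EeNnLLcc=8 EeNnLlCc=16 EeNnLlcc=16 EeNnllCc=8 EeNnllcc=8 EennLLCc=8 EennLLcc=8 EennLlCc=16 EennLlcc=16 EennllCc=8 Eennllcc=8
EeNnLLcc hits 8/256; gcd=8; 8÷8/256÷8 = 1/32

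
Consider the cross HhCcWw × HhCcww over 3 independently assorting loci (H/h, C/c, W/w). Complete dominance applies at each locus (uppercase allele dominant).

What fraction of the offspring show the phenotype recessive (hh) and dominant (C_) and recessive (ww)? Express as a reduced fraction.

P(hh C_ ww) = 3/32

HhCcWw gametes: HCW×1, HCw×1, HcW×1, Hcw×1, hCW×1, hCw×1, hcW×1, hcw×1
HhCcww gametes: HCw×2, Hcw×2, hCw×2, hcw×2
HhCcWw×HhCcww grid (8·8=64): HHCCWw=2 HHCCww=2 HHCcWw=4 HHCcww=4 HHccWw=2 HHccww=2 HhCCWw=4 HhCCww=4 HhCcWw=8 HhCcww=8 HhccWw=4 Hhccww=4 hhCCWw=2 hhCCww=2 hhCcWw=4 hhCcww=4 hhccWw=2 hhccww=2
hh C_ ww hits 6/64; gcd=2; 6÷2/64÷2 = 3/32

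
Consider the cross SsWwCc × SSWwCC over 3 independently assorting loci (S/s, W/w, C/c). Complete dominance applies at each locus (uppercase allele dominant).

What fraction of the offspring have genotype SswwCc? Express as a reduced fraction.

SsWwCc gametes: SWC×1, SWc×1, SwC×1, Swc×1, sWC×1, sWc×1, swC×1, swc×1
SSWwCC gametes: SWC×4, SwC×4
SsWwCc×SSWwCC grid (8·8=64): SSWWCC=4 SSWWCc=4 SSWwCC=8 SSWwCc=8 SSwwCC=4 SSwwCc=4 SsWWCC=4 SsWWCc=4 SsWwCC=8 SsWwCc=8 SswwCC=4 SswwCc=4
SswwCc hits 4/64; gcd=4; 4÷4/64÷4 = 1/16

P(SswwCc) = 1/16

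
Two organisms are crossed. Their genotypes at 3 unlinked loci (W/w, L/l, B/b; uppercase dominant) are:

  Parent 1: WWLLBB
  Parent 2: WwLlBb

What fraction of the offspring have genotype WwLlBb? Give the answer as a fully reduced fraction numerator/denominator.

P(WwLlBb) = 1/8

WWLLBB gametes: WLB×8
WwLlBb gametes: WLB×1, WLb×1, WlB×1, Wlb×1, wLB×1, wLb×1, wlB×1, wlb×1
WWLLBB×WwLlBb grid (8·8=64): WWLLBB=8 WWLLBb=8 WWLlBB=8 WWLlBb=8 WwLLBB=8 WwLLBb=8 WwLlBB=8 WwLlBb=8
WwLlBb hits 8/64; gcd=8; 8÷8/64÷8 = 1/8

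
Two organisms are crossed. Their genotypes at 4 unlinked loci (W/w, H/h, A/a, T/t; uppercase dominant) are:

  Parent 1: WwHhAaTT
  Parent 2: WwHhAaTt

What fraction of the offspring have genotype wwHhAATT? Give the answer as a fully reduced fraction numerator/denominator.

P(wwHhAATT) = 1/64

WwHhAaTT gametes: WHAT×2, WHaT×2, WhAT×2, WhaT×2, wHAT×2, wHaT×2, whAT×2, whaT×2
WwHhAaTt gametes: WHAT×1, WHAt×1, WHaT×1, WHat×1, WhAT×1, WhAt×1, WhaT×1, What×1, wHAT×1, wHAt×1, wHaT×1, wHat×1, whAT×1, whAt×1, whaT×1, what×1
WwHhAaTT×WwHhAaTt grid (16·16=256): WWHHAATT=2 WWHHAATt=2 WWHHAaTT=4 WWHHAaTt=4 WWHHaaTT=2 WWHHaaTt=2 WWHhAATT=4 WWHhAATt=4 WWHhAaTT=8 WWHhAaTt=8 WWHhaaTT=4 WWHhaaTt=4 WWhhAATT=2 WWhhAATt=2 WWhhAaTT=4 WWhhAaTt=4 WWhhaaTT=2 WWhhaaTt=2 WwHHAATT=4 WwHHAATt=4 WwHHAaTT=8 WwHHAaTt=8 WwHHaaTT=4 WwHHaaTt=4 WwHhAATT=8 WwHhAATt=8 WwHhAaTT=16 WwHhAaTt=16 WwHhaaTT=8 WwHhaaTt=8 WwhhAATT=4 WwhhAATt=4 WwhhAaTT=8 WwhhAaTt=8 WwhhaaTT=4 WwhhaaTt=4 wwHHAATT=2 wwHHAATt=2 wwHHAaTT=4 wwHHAaTt=4 wwHHaaTT=2 wwHHaaTt=2 wwHhAATT=4 wwHhAATt=4 wwHhAaTT=8 wwHhAaTt=8 wwHhaaTT=4 wwHhaaTt=4 wwhhAATT=2 wwhhAATt=2 wwhhAaTT=4 wwhhAaTt=4 wwhhaaTT=2 wwhhaaTt=2
wwHhAATT hits 4/256; gcd=4; 4÷4/256÷4 = 1/64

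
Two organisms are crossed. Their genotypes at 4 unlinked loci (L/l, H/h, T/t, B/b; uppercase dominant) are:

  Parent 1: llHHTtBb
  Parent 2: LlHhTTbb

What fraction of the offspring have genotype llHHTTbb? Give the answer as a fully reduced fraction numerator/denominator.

P(llHHTTbb) = 1/16

llHHTtBb gametes: lHTB×4, lHTb×4, lHtB×4, lHtb×4
LlHhTTbb gametes: LHTb×4, LhTb×4, lHTb×4, lhTb×4
llHHTtBb×LlHhTTbb grid (16·16=256): LlHHTTBb=16 LlHHTTbb=16 LlHHTtBb=16 LlHHTtbb=16 LlHhTTBb=16 LlHhTTbb=16 LlHhTtBb=16 LlHhTtbb=16 llHHTTBb=16 llHHTTbb=16 llHHTtBb=16 llHHTtbb=16 llHhTTBb=16 llHhTTbb=16 llHhTtBb=16 llHhTtbb=16
llHHTTbb hits 16/256; gcd=16; 16÷16/256÷16 = 1/16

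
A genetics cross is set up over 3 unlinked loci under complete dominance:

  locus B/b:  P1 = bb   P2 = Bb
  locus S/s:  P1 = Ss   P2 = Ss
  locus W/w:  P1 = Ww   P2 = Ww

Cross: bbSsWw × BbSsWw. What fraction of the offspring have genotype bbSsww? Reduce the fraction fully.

bbSsWw gametes: bSW×2, bSw×2, bsW×2, bsw×2
BbSsWw gametes: BSW×1, BSw×1, BsW×1, Bsw×1, bSW×1, bSw×1, bsW×1, bsw×1
bbSsWw×BbSsWw grid (8·8=64): BbSSWW=2 BbSSWw=4 BbSSww=2 BbSsWW=4 BbSsWw=8 BbSsww=4 BbssWW=2 BbssWw=4 Bbssww=2 bbSSWW=2 bbSSWw=4 bbSSww=2 bbSsWW=4 bbSsWw=8 bbSsww=4 bbssWW=2 bbssWw=4 bbssww=2
bbSsww hits 4/64; gcd=4; 4÷4/64÷4 = 1/16

P(bbSsww) = 1/16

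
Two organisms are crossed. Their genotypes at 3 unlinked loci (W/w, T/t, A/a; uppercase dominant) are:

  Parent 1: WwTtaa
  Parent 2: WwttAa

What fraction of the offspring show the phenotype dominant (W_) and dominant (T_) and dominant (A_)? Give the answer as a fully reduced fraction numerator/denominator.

P(W_ T_ A_) = 3/16

WwTtaa gametes: WTa×2, Wta×2, wTa×2, wta×2
WwttAa gametes: WtA×2, Wta×2, wtA×2, wta×2
WwTtaa×WwttAa grid (8·8=64): WWTtAa=4 WWTtaa=4 WWttAa=4 WWttaa=4 WwTtAa=8 WwTtaa=8 WwttAa=8 Wwttaa=8 wwTtAa=4 wwTtaa=4 wwttAa=4 wwttaa=4
W_ T_ A_ hits 12/64; gcd=4; 12÷4/64÷4 = 3/16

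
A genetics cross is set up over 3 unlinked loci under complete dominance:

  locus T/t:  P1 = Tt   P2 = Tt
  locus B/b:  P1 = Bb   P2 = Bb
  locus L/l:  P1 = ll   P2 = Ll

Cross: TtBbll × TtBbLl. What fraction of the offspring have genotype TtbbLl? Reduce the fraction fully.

P(TtbbLl) = 1/16

TtBbll gametes: TBl×2, Tbl×2, tBl×2, tbl×2
TtBbLl gametes: TBL×1, TBl×1, TbL×1, Tbl×1, tBL×1, tBl×1, tbL×1, tbl×1
TtBbll×TtBbLl grid (8·8=64): TTBBLl=2 TTBBll=2 TTBbLl=4 TTBbll=4 TTbbLl=2 TTbbll=2 TtBBLl=4 TtBBll=4 TtBbLl=8 TtBbll=8 TtbbLl=4 Ttbbll=4 ttBBLl=2 ttBBll=2 ttBbLl=4 ttBbll=4 ttbbLl=2 ttbbll=2
TtbbLl hits 4/64; gcd=4; 4÷4/64÷4 = 1/16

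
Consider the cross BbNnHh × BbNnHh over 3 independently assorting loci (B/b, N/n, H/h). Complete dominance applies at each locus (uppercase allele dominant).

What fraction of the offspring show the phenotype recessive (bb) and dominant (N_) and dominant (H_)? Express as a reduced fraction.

P(bb N_ H_) = 9/64

BbNnHh gametes: BNH×1, BNh×1, BnH×1, Bnh×1, bNH×1, bNh×1, bnH×1, bnh×1
BbNnHh gametes: BNH×1, BNh×1, BnH×1, Bnh×1, bNH×1, bNh×1, bnH×1, bnh×1
BbNnHh×BbNnHh grid (8·8=64): BBNNHH=1 BBNNHh=2 BBNNhh=1 BBNnHH=2 BBNnHh=4 BBNnhh=2 BBnnHH=1 BBnnHh=2 BBnnhh=1 BbNNHH=2 BbNNHh=4 BbNNhh=2 BbNnHH=4 BbNnHh=8 BbNnhh=4 BbnnHH=2 BbnnHh=4 Bbnnhh=2 bbNNHH=1 bbNNHh=2 bbNNhh=1 bbNnHH=2 bbNnHh=4 bbNnhh=2 bbnnHH=1 bbnnHh=2 bbnnhh=1
bb N_ H_ hits 9/64; gcd=1; 9÷1/64÷1 = 9/64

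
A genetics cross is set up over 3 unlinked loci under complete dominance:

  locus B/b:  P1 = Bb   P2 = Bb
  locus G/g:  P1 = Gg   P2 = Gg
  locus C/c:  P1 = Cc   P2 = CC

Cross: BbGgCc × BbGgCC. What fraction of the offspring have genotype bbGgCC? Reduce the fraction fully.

P(bbGgCC) = 1/16

BbGgCc gametes: BGC×1, BGc×1, BgC×1, Bgc×1, bGC×1, bGc×1, bgC×1, bgc×1
BbGgCC gametes: BGC×2, BgC×2, bGC×2, bgC×2
BbGgCc×BbGgCC grid (8·8=64): BBGGCC=2 BBGGCc=2 BBGgCC=4 BBGgCc=4 BBggCC=2 BBggCc=2 BbGGCC=4 BbGGCc=4 BbGgCC=8 BbGgCc=8 BbggCC=4 BbggCc=4 bbGGCC=2 bbGGCc=2 bbGgCC=4 bbGgCc=4 bbggCC=2 bbggCc=2
bbGgCC hits 4/64; gcd=4; 4÷4/64÷4 = 1/16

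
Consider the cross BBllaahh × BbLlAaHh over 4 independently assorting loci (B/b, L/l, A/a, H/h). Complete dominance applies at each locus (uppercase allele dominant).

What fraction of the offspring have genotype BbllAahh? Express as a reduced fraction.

P(BbllAahh) = 1/16

BBllaahh gametes: Blah×16
BbLlAaHh gametes: BLAH×1, BLAh×1, BLaH×1, BLah×1, BlAH×1, BlAh×1, BlaH×1, Blah×1, bLAH×1, bLAh×1, bLaH×1, bLah×1, blAH×1, blAh×1, blaH×1, blah×1
BBllaahh×BbLlAaHh grid (16·16=256): BBLlAaHh=16 BBLlAahh=16 BBLlaaHh=16 BBLlaahh=16 BBllAaHh=16 BBllAahh=16 BBllaaHh=16 BBllaahh=16 BbLlAaHh=16 BbLlAahh=16 BbLlaaHh=16 BbLlaahh=16 BbllAaHh=16 BbllAahh=16 BbllaaHh=16 Bbllaahh=16
BbllAahh hits 16/256; gcd=16; 16÷16/256÷16 = 1/16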